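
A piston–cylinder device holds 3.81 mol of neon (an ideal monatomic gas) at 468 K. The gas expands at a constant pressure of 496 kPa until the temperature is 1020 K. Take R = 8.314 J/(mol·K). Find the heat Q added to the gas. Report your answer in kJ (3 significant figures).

Q ≈ 43.7 kJ

Isobaric: W = nRΔT = (3.81)(8.314)(552) = 17485 J.
ΔU = nCᵥΔT with Cᵥ = 3R/2: ΔU = (3.81)(12.47)(552) = 26228 J.
Q = ΔU + W = 26228 + 17485 = 43713 J.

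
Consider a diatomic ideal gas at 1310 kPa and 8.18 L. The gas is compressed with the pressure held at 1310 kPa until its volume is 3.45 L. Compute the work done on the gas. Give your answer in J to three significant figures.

Isobaric: W = P ΔV.
W = (1310 kPa)(3.45 − 8.18 L) = (1310)(-4.73) = -6196 J.
Work on gas = −W_by = 6196 J.

W ≈ 6200 J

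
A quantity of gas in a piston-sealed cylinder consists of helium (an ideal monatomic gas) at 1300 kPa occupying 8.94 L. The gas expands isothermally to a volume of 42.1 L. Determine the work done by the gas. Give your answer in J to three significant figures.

Isothermal: W = nRT ln(V₂/V₁) = P₁V₁ ln(V₂/V₁).
P₁V₁ = (1300 kPa)(8.94 L) = 11622 J.
W = 11622 × ln(42.1/8.94) = 11622 × 1.55
W_by_gas = 18008 J.

W ≈ 18000 J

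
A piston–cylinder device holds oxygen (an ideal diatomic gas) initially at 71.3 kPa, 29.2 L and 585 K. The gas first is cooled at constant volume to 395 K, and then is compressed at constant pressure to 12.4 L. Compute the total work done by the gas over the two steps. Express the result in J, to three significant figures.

Step 1 (isochoric): W = 0 (constant volume).
After step 1: P = 48.14 kPa (V unchanged).
Step 2 (isobaric): W = PΔV = (48.14 kPa)(12.4 − 29.2 L) = -808.8 J.
W_total = 0 − 808.8 = -808.8 J.

W_total ≈ -809 J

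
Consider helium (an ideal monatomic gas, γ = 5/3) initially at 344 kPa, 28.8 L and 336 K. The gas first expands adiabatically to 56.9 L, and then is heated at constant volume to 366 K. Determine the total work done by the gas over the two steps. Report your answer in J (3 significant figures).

Step 1 (adiabatic): W = (P₁V₁ − P₂V₂)/(γ−1) = (9907 − 6292)/0.667 = 5422 J.
Step 2 (isochoric): W = 0 (constant volume).
W_total = 5422 + 0 = 5422 J.

W_total ≈ 5420 J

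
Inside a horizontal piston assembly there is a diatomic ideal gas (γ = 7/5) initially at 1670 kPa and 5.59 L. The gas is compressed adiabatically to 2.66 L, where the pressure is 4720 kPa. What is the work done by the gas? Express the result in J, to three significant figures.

Adiabatic: W = (P₁V₁ − P₂V₂)/(γ − 1) with γ = 7/5.
P₁V₁ = 9335 J, P₂V₂ = 12555 J.
W = (9335 − 12555) / 0.4 = -8050 J.

W ≈ -8050 J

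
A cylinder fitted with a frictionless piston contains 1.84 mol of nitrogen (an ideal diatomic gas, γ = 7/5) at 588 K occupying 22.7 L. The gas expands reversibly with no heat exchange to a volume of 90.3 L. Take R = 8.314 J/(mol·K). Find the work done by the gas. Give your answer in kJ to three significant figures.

Adiabatic: TV^(γ−1) = const with γ = 7/5.
T₂ = T₁ (V₁/V₂)^(γ−1) = 588 × (22.7/90.3)^0.4 = 588 × 0.5756 = 338.5 K.
W_by = nCᵥ(T₁ − T₂) = (1.84)(20.79)(588 − 338.5) = 9543 J.

W ≈ 9.54 kJ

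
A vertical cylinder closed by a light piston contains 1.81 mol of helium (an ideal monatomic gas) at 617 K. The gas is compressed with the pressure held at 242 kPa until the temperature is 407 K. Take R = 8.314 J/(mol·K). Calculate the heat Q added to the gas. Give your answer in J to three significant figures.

Q ≈ -7900 J

Isobaric: W = nRΔT = (1.81)(8.314)(-210) = -3160 J.
ΔU = nCᵥΔT with Cᵥ = 3R/2: ΔU = (1.81)(12.47)(-210) = -4740 J.
Q = ΔU + W = -4740 − 3160 = -7900 J.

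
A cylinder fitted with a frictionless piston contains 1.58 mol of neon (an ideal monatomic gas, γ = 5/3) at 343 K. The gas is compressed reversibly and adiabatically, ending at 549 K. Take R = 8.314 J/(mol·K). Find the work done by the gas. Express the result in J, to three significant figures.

Adiabatic ⇒ Q = 0, so W_by = −ΔU = nCᵥ(T₁ − T₂).
Cᵥ = 3R/2 = 12.47 J/(mol·K).
W = (1.58)(12.47)(343 − 549) = -4059 J.

W ≈ -4060 J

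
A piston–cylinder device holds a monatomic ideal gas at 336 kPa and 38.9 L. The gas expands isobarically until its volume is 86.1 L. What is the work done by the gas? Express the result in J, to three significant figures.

Isobaric: W = P ΔV.
W = (336 kPa)(86.1 − 38.9 L) = (336)(47.2) = 15859 J.

W ≈ 15900 J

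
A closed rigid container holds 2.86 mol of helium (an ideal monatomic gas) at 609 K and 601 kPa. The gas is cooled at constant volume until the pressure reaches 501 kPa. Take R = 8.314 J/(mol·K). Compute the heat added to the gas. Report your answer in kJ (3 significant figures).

Q ≈ -3.61 kJ

Constant volume ⇒ W = 0, so Q = ΔU = nCᵥΔT with Cᵥ = 3R/2 = 12.47 J/(mol·K).
At constant V, T₂/T₁ = P₂/P₁ ⇒ ΔT = T₁(P₂/P₁ − 1) = 609·(501/601 − 1) = -101.3 K.
ΔU = (2.86)(12.47)(-101.3) = -3614 J.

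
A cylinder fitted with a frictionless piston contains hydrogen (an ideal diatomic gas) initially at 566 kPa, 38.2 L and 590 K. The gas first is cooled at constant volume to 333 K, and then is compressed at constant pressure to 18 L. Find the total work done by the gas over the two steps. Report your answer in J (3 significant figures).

Step 1 (isochoric): W = 0 (constant volume).
After step 1: P = 319.5 kPa (V unchanged).
Step 2 (isobaric): W = PΔV = (319.5 kPa)(18 − 38.2 L) = -6453 J.
W_total = 0 − 6453 = -6453 J.

W_total ≈ -6450 J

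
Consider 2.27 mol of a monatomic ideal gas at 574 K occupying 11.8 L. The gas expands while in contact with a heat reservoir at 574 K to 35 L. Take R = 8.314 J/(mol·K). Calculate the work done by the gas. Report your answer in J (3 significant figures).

W ≈ 11800 J

Isothermal: W = nRT ln(V₂/V₁).
W = (2.27)(8.314)(574) × ln(35/11.8)
  = 10833 × 1.087
W_by_gas = 11778 J.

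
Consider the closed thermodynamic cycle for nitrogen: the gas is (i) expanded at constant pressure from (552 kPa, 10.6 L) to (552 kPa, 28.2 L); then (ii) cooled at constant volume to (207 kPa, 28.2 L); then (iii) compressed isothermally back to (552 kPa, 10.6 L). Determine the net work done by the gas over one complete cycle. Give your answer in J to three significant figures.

W_net ≈ 4000 J

Leg (i): W = PΔV = (552)(28.2 − 10.6) = 9715 J.
Leg (ii): W = 0.
Leg (iii): W = PᵢVᵢ ln(V_f/Vᵢ) = (5837) ln(10.6/28.2) = -5712 J.
W_net = 9715 − 5712 = 4003 J.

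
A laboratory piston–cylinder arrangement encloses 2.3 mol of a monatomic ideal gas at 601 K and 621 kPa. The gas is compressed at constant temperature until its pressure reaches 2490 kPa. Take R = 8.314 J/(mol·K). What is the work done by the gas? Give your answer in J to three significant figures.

W ≈ -16000 J

Isothermal process: W = nRT ln(V₂/V₁) = nRT ln(P₁/P₂).
W = (2.3)(8.314)(601) × ln(621/2490)
  = 11492 × ln(0.2494) = 11492 × -1.389
W_by_gas = -15960 J.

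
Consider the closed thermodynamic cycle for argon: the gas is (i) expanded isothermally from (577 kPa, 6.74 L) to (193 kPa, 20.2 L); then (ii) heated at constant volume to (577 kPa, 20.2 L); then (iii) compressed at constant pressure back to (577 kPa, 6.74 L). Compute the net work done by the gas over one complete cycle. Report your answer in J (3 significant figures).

W_net ≈ -3500 J

Leg (i): W = PᵢVᵢ ln(V_f/Vᵢ) = (3889) ln(20.2/6.74) = 4269 J.
Leg (ii): W = 0.
Leg (iii): W = PΔV = (577)(6.74 − 20.2) = -7766 J.
W_net = 4269 − 7766 = -3498 J.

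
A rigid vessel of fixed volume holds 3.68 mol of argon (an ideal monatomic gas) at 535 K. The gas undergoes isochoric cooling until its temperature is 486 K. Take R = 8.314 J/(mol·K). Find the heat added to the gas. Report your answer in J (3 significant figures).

Q ≈ -2250 J

Constant volume ⇒ W = 0, so Q = ΔU = nCᵥΔT with Cᵥ = 3R/2 = 12.47 J/(mol·K).
ΔU = (3.68)(12.47)(486 − 535) = -2249 J.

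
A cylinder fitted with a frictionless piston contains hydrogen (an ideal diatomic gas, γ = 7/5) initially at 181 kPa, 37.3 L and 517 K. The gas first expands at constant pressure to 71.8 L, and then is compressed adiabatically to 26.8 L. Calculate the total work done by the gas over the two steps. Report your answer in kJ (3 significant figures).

Step 1 (isobaric): W = PΔV = (181 kPa)(71.8 − 37.3 L) = 6244 J.
After step 1: P = 181 kPa, V = 71.8 L, T = 995.2 K.
Step 2 (adiabatic): W = (P₁V₁ − P₂V₂)/(γ−1) = (12996 − 19275)/0.4 = -15698 J.
W_total = 6244 − 15698 = -9454 J.

W_total ≈ -9.45 kJ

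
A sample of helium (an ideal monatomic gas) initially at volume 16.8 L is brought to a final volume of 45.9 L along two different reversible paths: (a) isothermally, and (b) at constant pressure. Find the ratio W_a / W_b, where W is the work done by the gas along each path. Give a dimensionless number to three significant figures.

W_a / W_b ≈ 0.580

Path (a) isothermal: W = P₁V₁ ln(V₂/V₁) → W_a/(P₁V₁) = 1.005.
Path (b) isobaric: W = P₁(V₂ − V₁) → W_b/(P₁V₁) = 1.732.
W_a / W_b = 1.005 / 1.732 = 0.5803.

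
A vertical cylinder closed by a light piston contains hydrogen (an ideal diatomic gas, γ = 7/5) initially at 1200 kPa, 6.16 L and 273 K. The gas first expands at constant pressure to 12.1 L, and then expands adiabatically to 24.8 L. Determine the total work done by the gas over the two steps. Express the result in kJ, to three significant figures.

Step 1 (isobaric): W = PΔV = (1200 kPa)(12.1 − 6.16 L) = 7128 J.
After step 1: P = 1200 kPa, V = 12.1 L, T = 536.2 K.
Step 2 (adiabatic): W = (P₁V₁ − P₂V₂)/(γ−1) = (14520 − 10897)/0.4 = 9058 J.
W_total = 7128 + 9058 = 16186 J.

W_total ≈ 16.2 kJ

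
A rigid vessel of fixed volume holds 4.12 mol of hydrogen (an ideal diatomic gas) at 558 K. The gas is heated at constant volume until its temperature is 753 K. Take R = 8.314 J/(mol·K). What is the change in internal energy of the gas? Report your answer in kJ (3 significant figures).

ΔU ≈ 16.7 kJ

Constant volume ⇒ W = 0, so Q = ΔU = nCᵥΔT with Cᵥ = 5R/2 = 20.79 J/(mol·K).
ΔU = (4.12)(20.79)(753 − 558) = 16699 J.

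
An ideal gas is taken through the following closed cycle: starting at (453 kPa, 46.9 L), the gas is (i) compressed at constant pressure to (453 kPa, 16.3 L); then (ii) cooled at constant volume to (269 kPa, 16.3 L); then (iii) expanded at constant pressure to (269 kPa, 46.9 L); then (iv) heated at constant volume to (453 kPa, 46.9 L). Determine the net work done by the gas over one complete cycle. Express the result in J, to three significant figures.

W_net ≈ -5630 J

Constant-volume legs do no work.
W(i) = (453)(16.3 − 46.9) = -13862 J; W(iii) = (269)(46.9 − 16.3) = 8231 J.
W_net = -13862 + 8231 = -5630 J (the counter-clockwise enclosed area).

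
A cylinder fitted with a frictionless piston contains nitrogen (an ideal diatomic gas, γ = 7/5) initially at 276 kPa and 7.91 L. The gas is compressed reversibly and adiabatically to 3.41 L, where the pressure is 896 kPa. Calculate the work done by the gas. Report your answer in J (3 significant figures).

W ≈ -2180 J

Adiabatic: W = (P₁V₁ − P₂V₂)/(γ − 1) with γ = 7/5.
P₁V₁ = 2183 J, P₂V₂ = 3055 J.
W = (2183 − 3055) / 0.4 = -2181 J.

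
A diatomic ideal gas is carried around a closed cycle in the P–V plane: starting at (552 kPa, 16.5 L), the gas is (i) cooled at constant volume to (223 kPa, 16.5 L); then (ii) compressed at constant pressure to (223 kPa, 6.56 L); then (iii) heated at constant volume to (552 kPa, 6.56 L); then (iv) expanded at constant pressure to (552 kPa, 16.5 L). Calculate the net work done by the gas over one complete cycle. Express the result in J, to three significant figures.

Constant-volume legs do no work.
W(ii) = (223)(6.56 − 16.5) = -2217 J; W(iv) = (552)(16.5 − 6.56) = 5487 J.
W_net = -2217 + 5487 = 3270 J (the clockwise enclosed area).

W_net ≈ 3270 J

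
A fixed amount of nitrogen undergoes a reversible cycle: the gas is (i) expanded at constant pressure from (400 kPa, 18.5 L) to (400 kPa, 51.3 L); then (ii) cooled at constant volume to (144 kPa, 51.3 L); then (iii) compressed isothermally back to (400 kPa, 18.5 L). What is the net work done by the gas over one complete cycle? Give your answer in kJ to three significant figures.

W_net ≈ 5.59 kJ

Leg (i): W = PΔV = (400)(51.3 − 18.5) = 13120 J.
Leg (ii): W = 0.
Leg (iii): W = PᵢVᵢ ln(V_f/Vᵢ) = (7387) ln(18.5/51.3) = -7534 J.
W_net = 13120 − 7534 = 5586 J.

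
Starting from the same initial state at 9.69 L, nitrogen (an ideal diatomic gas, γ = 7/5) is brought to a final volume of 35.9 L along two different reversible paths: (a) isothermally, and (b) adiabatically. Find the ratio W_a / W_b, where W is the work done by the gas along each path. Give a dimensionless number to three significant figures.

W_a / W_b ≈ 1.28

Path (a) isothermal: W = P₁V₁ ln(V₂/V₁) → W_a/(P₁V₁) = 1.31.
Path (b) adiabatic: W = P₁V₁(1 − (V₁/V₂)^(γ−1))/(γ−1) → W_b/(P₁V₁) = 1.019.
W_a / W_b = 1.31 / 1.019 = 1.285.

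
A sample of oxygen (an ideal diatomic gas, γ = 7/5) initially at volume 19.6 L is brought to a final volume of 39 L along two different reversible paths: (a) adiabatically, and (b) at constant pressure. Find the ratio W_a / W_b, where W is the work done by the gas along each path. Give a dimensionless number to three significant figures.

W_a / W_b ≈ 0.608

Path (a) adiabatic: W = P₁V₁(1 − (V₁/V₂)^(γ−1))/(γ−1) → W_a/(P₁V₁) = 0.6015.
Path (b) isobaric: W = P₁(V₂ − V₁) → W_b/(P₁V₁) = 0.9898.
W_a / W_b = 0.6015 / 0.9898 = 0.6077.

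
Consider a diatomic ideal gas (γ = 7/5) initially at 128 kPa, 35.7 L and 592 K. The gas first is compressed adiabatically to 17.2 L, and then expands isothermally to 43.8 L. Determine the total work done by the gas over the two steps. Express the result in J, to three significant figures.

Step 1 (adiabatic): W = (P₁V₁ − P₂V₂)/(γ−1) = (4570 − 6120)/0.4 = -3875 J.
After step 1: P = 355.8 kPa, V = 17.2 L, T = 792.8 K.
Step 2 (isothermal): W = P₁V₁ ln(V₂/V₁) = (6120) ln(43.8/17.2) = 5720 J.
W_total = -3875 + 5720 = 1845 J.

W_total ≈ 1840 J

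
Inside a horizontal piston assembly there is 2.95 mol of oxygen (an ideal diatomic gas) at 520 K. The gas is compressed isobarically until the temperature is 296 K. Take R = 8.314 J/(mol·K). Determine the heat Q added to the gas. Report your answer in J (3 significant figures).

Isobaric: W = nRΔT = (2.95)(8.314)(-224) = -5494 J.
ΔU = nCᵥΔT with Cᵥ = 5R/2: ΔU = (2.95)(20.79)(-224) = -13735 J.
Q = ΔU + W = -13735 − 5494 = -19229 J.

Q ≈ -19200 J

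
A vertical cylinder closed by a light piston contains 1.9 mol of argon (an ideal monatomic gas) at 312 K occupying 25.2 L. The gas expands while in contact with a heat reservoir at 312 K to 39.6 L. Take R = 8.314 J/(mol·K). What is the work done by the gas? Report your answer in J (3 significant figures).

Isothermal: W = nRT ln(V₂/V₁).
W = (1.9)(8.314)(312) × ln(39.6/25.2)
  = 4929 × 0.452
W_by_gas = 2228 J.

W ≈ 2230 J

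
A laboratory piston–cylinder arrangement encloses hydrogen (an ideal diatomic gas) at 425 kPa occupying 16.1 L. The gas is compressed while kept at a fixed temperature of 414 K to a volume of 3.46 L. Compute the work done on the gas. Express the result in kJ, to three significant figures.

Isothermal: W = nRT ln(V₂/V₁) = P₁V₁ ln(V₂/V₁).
P₁V₁ = (425 kPa)(16.1 L) = 6843 J.
W = 6843 × ln(3.46/16.1) = 6843 × -1.538
W_by_gas = -10521 J; work on gas = −W_by = 10521 J.

W ≈ 10.5 kJ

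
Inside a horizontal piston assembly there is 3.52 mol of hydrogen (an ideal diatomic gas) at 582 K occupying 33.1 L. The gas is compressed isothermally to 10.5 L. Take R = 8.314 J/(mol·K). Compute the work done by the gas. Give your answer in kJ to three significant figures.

Isothermal: W = nRT ln(V₂/V₁).
W = (3.52)(8.314)(582) × ln(10.5/33.1)
  = 17032 × -1.148
W_by_gas = -19556 J.

W ≈ -19.6 kJ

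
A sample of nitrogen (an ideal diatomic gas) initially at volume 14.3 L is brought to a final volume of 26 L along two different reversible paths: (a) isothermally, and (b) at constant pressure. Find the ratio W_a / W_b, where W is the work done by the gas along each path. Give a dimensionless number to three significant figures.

Path (a) isothermal: W = P₁V₁ ln(V₂/V₁) → W_a/(P₁V₁) = 0.5978.
Path (b) isobaric: W = P₁(V₂ − V₁) → W_b/(P₁V₁) = 0.8182.
W_a / W_b = 0.5978 / 0.8182 = 0.7307.

W_a / W_b ≈ 0.731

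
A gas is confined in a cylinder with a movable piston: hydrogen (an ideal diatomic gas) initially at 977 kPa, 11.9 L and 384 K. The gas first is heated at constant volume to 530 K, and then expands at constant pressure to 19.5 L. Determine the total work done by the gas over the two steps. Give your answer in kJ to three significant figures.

Step 1 (isochoric): W = 0 (constant volume).
After step 1: P = 1348 kPa (V unchanged).
Step 2 (isobaric): W = PΔV = (1348 kPa)(19.5 − 11.9 L) = 10248 J.
W_total = 0 + 10248 = 10248 J.

W_total ≈ 10.2 kJ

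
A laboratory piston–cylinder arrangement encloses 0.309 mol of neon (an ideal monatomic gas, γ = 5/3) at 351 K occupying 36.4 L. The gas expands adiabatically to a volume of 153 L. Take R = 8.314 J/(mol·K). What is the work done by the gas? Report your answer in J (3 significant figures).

Adiabatic: TV^(γ−1) = const with γ = 5/3.
T₂ = T₁ (V₁/V₂)^(γ−1) = 351 × (36.4/153)^0.667 = 351 × 0.3839 = 134.8 K.
W_by = nCᵥ(T₁ − T₂) = (0.309)(12.47)(351 − 134.8) = 833.3 J.

W ≈ 833 J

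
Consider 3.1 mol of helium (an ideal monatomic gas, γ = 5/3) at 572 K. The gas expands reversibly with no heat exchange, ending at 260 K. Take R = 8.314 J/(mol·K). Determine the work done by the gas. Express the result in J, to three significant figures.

Adiabatic ⇒ Q = 0, so W_by = −ΔU = nCᵥ(T₁ − T₂).
Cᵥ = 3R/2 = 12.47 J/(mol·K).
W = (3.1)(12.47)(572 − 260) = 12062 J.

W ≈ 12100 J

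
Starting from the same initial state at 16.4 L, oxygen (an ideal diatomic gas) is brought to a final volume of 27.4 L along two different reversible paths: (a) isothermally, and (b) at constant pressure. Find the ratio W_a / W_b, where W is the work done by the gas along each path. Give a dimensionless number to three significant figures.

W_a / W_b ≈ 0.765

Path (a) isothermal: W = P₁V₁ ln(V₂/V₁) → W_a/(P₁V₁) = 0.5133.
Path (b) isobaric: W = P₁(V₂ − V₁) → W_b/(P₁V₁) = 0.6707.
W_a / W_b = 0.5133 / 0.6707 = 0.7652.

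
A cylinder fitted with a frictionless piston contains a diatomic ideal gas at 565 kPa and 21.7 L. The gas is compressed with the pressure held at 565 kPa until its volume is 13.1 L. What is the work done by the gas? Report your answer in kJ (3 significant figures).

Isobaric: W = P ΔV.
W = (565 kPa)(13.1 − 21.7 L) = (565)(-8.6) = -4859 J.

W ≈ -4.86 kJ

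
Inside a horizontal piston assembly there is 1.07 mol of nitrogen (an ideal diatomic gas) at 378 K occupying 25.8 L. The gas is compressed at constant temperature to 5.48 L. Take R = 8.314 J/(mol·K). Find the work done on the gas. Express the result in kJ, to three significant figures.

Isothermal: W = nRT ln(V₂/V₁).
W = (1.07)(8.314)(378) × ln(5.48/25.8)
  = 3363 × -1.549
W_by_gas = -5210 J; work on gas = −W_by = 5210 J.

W ≈ 5.21 kJ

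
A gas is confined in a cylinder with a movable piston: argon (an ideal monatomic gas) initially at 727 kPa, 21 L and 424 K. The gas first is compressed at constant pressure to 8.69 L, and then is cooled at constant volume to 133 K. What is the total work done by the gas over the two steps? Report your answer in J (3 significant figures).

W_total ≈ -8950 J

Step 1 (isobaric): W = PΔV = (727 kPa)(8.69 − 21 L) = -8949 J.
Step 2 (isochoric): W = 0 (constant volume).
W_total = -8949 + 0 = -8949 J.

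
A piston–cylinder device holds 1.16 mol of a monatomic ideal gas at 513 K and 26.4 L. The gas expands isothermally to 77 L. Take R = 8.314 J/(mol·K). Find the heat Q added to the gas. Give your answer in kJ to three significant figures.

Q ≈ 5.30 kJ

Isothermal ⇒ ΔU = 0, so Q = W = nRT ln(V₂/V₁).
Q = (1.16)(8.314)(513) ln(77/26.4) = 4947 × 1.07 = 5296 J.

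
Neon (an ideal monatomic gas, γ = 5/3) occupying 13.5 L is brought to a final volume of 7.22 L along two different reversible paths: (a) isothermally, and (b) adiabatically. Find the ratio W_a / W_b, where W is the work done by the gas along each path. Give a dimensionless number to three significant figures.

Path (a) isothermal: W = P₁V₁ ln(V₂/V₁) → W_a/(P₁V₁) = -0.6258.
Path (b) adiabatic: W = P₁V₁(1 − (V₁/V₂)^(γ−1))/(γ−1) → W_b/(P₁V₁) = -0.7766.
W_a / W_b = -0.6258 / -0.7766 = 0.8059.

W_a / W_b ≈ 0.806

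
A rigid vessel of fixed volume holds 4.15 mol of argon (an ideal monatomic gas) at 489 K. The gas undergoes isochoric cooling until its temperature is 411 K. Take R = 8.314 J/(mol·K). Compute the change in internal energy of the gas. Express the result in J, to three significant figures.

ΔU ≈ -4040 J

Constant volume ⇒ W = 0, so Q = ΔU = nCᵥΔT with Cᵥ = 3R/2 = 12.47 J/(mol·K).
ΔU = (4.15)(12.47)(411 − 489) = -4037 J.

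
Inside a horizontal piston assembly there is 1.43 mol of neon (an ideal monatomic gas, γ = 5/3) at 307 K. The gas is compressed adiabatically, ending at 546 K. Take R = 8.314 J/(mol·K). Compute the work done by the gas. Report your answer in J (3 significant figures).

Adiabatic ⇒ Q = 0, so W_by = −ΔU = nCᵥ(T₁ − T₂).
Cᵥ = 3R/2 = 12.47 J/(mol·K).
W = (1.43)(12.47)(307 − 546) = -4262 J.

W ≈ -4260 J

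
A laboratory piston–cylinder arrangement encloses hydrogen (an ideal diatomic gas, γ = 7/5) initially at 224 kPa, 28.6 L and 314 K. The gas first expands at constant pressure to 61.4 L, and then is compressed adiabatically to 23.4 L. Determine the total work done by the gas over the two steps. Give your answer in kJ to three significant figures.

W_total ≈ -8.84 kJ

Step 1 (isobaric): W = PΔV = (224 kPa)(61.4 − 28.6 L) = 7347 J.
After step 1: P = 224 kPa, V = 61.4 L, T = 674.1 K.
Step 2 (adiabatic): W = (P₁V₁ − P₂V₂)/(γ−1) = (13754 − 20230)/0.4 = -16191 J.
W_total = 7347 − 16191 = -8844 J.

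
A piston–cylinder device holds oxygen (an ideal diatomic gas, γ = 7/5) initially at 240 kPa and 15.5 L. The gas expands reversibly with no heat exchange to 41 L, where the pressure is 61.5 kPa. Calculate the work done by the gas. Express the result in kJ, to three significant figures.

W ≈ 3.00 kJ

Adiabatic: W = (P₁V₁ − P₂V₂)/(γ − 1) with γ = 7/5.
P₁V₁ = 3720 J, P₂V₂ = 2522 J.
W = (3720 − 2522) / 0.4 = 2996 J.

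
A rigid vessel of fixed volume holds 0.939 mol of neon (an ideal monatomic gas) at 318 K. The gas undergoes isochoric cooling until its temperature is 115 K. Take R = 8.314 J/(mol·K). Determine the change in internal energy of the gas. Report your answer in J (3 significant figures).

Constant volume ⇒ W = 0, so Q = ΔU = nCᵥΔT with Cᵥ = 3R/2 = 12.47 J/(mol·K).
ΔU = (0.939)(12.47)(115 − 318) = -2377 J.

ΔU ≈ -2380 J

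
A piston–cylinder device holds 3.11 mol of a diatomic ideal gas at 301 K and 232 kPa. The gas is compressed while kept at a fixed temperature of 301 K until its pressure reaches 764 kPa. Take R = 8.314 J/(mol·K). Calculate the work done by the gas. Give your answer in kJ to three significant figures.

Isothermal process: W = nRT ln(V₂/V₁) = nRT ln(P₁/P₂).
W = (3.11)(8.314)(301) × ln(232/764)
  = 7783 × ln(0.3037) = 7783 × -1.192
W_by_gas = -9276 J.

W ≈ -9.28 kJ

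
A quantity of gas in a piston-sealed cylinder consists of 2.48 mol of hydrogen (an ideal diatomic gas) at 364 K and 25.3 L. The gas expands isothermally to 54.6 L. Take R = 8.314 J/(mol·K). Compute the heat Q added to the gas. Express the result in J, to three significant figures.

Q ≈ 5770 J

Isothermal ⇒ ΔU = 0, so Q = W = nRT ln(V₂/V₁).
Q = (2.48)(8.314)(364) ln(54.6/25.3) = 7505 × 0.7692 = 5773 J.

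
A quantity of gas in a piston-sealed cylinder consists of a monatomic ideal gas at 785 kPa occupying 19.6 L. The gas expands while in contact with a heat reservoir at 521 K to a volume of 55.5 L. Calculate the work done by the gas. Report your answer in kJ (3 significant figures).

Isothermal: W = nRT ln(V₂/V₁) = P₁V₁ ln(V₂/V₁).
P₁V₁ = (785 kPa)(19.6 L) = 15386 J.
W = 15386 × ln(55.5/19.6) = 15386 × 1.041
W_by_gas = 16015 J.

W ≈ 16.0 kJ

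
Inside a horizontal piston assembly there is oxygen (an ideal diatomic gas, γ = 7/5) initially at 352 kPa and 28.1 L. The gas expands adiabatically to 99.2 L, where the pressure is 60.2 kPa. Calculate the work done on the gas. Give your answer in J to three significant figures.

Adiabatic: W = (P₁V₁ − P₂V₂)/(γ − 1) with γ = 7/5.
P₁V₁ = 9891 J, P₂V₂ = 5972 J.
W = (9891 − 5972) / 0.4 = 9798 J.
Work on gas = −W_by = -9798 J.

W ≈ -9800 J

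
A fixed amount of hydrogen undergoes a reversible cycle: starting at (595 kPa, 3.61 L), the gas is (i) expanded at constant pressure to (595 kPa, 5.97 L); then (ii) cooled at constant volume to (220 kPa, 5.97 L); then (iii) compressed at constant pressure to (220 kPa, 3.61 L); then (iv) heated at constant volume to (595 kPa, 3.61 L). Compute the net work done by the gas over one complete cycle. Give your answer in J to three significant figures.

Constant-volume legs do no work.
W(i) = (595)(5.97 − 3.61) = 1404 J; W(iii) = (220)(3.61 − 5.97) = -519.2 J.
W_net = 1404 − 519.2 = 885 J (the clockwise enclosed area).

W_net ≈ 885 J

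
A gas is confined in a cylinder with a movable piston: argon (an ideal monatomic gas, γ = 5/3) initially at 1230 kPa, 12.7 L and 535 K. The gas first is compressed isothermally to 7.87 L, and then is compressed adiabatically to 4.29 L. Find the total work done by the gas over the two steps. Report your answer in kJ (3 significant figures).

W_total ≈ -19.2 kJ

Step 1 (isothermal): W = P₁V₁ ln(V₂/V₁) = (15621) ln(7.87/12.7) = -7475 J.
After step 1: P = 1985 kPa, V = 7.87 L, T = 535 K.
Step 2 (adiabatic): W = (P₁V₁ − P₂V₂)/(γ−1) = (15621 − 23409)/0.667 = -11682 J.
W_total = -7475 − 11682 = -19158 J.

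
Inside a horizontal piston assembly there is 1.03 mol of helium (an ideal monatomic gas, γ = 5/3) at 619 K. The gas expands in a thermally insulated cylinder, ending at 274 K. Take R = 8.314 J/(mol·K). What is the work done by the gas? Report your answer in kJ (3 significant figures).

W ≈ 4.43 kJ

Adiabatic ⇒ Q = 0, so W_by = −ΔU = nCᵥ(T₁ − T₂).
Cᵥ = 3R/2 = 12.47 J/(mol·K).
W = (1.03)(12.47)(619 − 274) = 4432 J.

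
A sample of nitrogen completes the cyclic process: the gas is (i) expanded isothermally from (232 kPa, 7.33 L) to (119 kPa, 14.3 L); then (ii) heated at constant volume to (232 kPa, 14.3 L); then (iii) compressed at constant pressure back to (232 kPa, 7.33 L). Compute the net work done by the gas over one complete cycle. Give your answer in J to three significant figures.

W_net ≈ -481 J

Leg (i): W = PᵢVᵢ ln(V_f/Vᵢ) = (1701) ln(14.3/7.33) = 1136 J.
Leg (ii): W = 0.
Leg (iii): W = PΔV = (232)(7.33 − 14.3) = -1617 J.
W_net = 1136 − 1617 = -480.6 J.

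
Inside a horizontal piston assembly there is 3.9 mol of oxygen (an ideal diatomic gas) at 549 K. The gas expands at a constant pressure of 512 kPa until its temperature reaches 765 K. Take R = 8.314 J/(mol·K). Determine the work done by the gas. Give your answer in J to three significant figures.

Isobaric: W = P ΔV = nR ΔT.
W = (3.9)(8.314)(765 − 549) = 7004 J.

W ≈ 7000 J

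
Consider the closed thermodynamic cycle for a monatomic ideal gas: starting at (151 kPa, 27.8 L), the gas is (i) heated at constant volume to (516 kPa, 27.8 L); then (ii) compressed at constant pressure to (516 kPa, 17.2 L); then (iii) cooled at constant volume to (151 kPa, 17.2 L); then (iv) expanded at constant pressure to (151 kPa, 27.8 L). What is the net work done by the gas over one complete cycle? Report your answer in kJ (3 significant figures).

Constant-volume legs do no work.
W(ii) = (516)(17.2 − 27.8) = -5470 J; W(iv) = (151)(27.8 − 17.2) = 1601 J.
W_net = -5470 + 1601 = -3869 J (the counter-clockwise enclosed area).

W_net ≈ -3.87 kJ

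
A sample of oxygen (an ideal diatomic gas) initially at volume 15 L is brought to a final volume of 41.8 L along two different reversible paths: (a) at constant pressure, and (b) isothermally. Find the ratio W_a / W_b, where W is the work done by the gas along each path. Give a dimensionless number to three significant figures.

W_a / W_b ≈ 1.74

Path (a) isobaric: W = P₁(V₂ − V₁) → W_a/(P₁V₁) = 1.787.
Path (b) isothermal: W = P₁V₁ ln(V₂/V₁) → W_b/(P₁V₁) = 1.025.
W_a / W_b = 1.787 / 1.025 = 1.743.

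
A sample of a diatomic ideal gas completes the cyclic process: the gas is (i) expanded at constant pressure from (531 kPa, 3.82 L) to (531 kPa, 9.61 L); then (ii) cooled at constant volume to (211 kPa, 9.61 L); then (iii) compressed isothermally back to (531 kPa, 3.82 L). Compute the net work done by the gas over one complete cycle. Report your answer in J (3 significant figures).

Leg (i): W = PΔV = (531)(9.61 − 3.82) = 3074 J.
Leg (ii): W = 0.
Leg (iii): W = PᵢVᵢ ln(V_f/Vᵢ) = (2028) ln(3.82/9.61) = -1871 J.
W_net = 3074 − 1871 = 1204 J.

W_net ≈ 1200 J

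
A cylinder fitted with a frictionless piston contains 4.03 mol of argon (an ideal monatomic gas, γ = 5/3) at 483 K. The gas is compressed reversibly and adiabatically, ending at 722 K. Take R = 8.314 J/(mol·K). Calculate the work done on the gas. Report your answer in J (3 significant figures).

Adiabatic ⇒ Q = 0, so W_by = −ΔU = nCᵥ(T₁ − T₂).
Cᵥ = 3R/2 = 12.47 J/(mol·K).
W = (4.03)(12.47)(483 − 722) = -12012 J.
Work on gas = −W_by = 12012 J.

W ≈ 12000 J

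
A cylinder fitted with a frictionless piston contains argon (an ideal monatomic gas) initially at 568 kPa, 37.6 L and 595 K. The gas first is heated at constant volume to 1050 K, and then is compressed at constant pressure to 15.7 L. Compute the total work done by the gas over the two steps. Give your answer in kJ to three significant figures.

Step 1 (isochoric): W = 0 (constant volume).
After step 1: P = 1002 kPa (V unchanged).
Step 2 (isobaric): W = PΔV = (1002 kPa)(15.7 − 37.6 L) = -21952 J.
W_total = 0 − 21952 = -21952 J.

W_total ≈ -22.0 kJ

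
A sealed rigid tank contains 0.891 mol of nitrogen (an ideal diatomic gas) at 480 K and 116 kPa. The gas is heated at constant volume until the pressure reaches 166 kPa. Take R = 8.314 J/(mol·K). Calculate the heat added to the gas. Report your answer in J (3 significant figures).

Constant volume ⇒ W = 0, so Q = ΔU = nCᵥΔT with Cᵥ = 5R/2 = 20.79 J/(mol·K).
At constant V, T₂/T₁ = P₂/P₁ ⇒ ΔT = T₁(P₂/P₁ − 1) = 480·(166/116 − 1) = 206.9 K.
ΔU = (0.891)(20.79)(206.9) = 3832 J.

Q ≈ 3830 J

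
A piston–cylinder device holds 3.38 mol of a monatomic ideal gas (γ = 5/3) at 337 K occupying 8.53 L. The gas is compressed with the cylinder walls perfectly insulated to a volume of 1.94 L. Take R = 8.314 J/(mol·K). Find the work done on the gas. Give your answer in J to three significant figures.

Adiabatic: TV^(γ−1) = const with γ = 5/3.
T₂ = T₁ (V₁/V₂)^(γ−1) = 337 × (8.53/1.94)^0.667 = 337 × 2.684 = 904.5 K.
W_by = nCᵥ(T₁ − T₂) = (3.38)(12.47)(337 − 904.5) = -23920 J.
Work on gas = −W_by = 23920 J.

W ≈ 23900 J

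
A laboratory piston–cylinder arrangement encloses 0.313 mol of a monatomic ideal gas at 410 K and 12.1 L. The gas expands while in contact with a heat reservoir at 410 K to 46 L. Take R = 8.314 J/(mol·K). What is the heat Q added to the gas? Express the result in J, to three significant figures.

Isothermal ⇒ ΔU = 0, so Q = W = nRT ln(V₂/V₁).
Q = (0.313)(8.314)(410) ln(46/12.1) = 1067 × 1.335 = 1425 J.

Q ≈ 1420 J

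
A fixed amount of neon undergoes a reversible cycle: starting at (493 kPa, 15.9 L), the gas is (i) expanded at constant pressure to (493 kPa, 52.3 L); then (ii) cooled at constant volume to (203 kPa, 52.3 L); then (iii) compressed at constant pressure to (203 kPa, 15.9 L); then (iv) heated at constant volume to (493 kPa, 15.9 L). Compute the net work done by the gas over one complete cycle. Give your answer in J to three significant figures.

W_net ≈ 10600 J

Constant-volume legs do no work.
W(i) = (493)(52.3 − 15.9) = 17945 J; W(iii) = (203)(15.9 − 52.3) = -7389 J.
W_net = 17945 − 7389 = 10556 J (the clockwise enclosed area).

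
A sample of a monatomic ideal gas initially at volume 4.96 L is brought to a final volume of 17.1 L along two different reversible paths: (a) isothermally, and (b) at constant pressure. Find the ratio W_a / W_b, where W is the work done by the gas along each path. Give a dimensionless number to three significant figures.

Path (a) isothermal: W = P₁V₁ ln(V₂/V₁) → W_a/(P₁V₁) = 1.238.
Path (b) isobaric: W = P₁(V₂ − V₁) → W_b/(P₁V₁) = 2.448.
W_a / W_b = 1.238 / 2.448 = 0.5057.

W_a / W_b ≈ 0.506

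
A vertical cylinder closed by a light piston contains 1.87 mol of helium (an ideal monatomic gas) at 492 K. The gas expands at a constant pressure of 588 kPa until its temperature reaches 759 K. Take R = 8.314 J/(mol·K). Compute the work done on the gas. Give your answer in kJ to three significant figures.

Isobaric: W = P ΔV = nR ΔT.
W = (1.87)(8.314)(759 − 492) = 4151 J.
Work on gas = −W_by = -4151 J.

W ≈ -4.15 kJ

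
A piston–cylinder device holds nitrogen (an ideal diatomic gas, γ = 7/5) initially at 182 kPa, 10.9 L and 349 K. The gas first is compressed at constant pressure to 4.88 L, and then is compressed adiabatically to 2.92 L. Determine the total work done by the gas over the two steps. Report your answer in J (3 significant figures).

Step 1 (isobaric): W = PΔV = (182 kPa)(4.88 − 10.9 L) = -1096 J.
After step 1: P = 182 kPa, V = 4.88 L, T = 156.2 K.
Step 2 (adiabatic): W = (P₁V₁ − P₂V₂)/(γ−1) = (888.2 − 1091)/0.4 = -506.4 J.
W_total = -1096 − 506.4 = -1602 J.

W_total ≈ -1600 J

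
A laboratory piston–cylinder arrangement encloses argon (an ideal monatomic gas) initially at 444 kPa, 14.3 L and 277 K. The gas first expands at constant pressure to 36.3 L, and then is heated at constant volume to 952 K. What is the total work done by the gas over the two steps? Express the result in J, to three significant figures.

Step 1 (isobaric): W = PΔV = (444 kPa)(36.3 − 14.3 L) = 9768 J.
Step 2 (isochoric): W = 0 (constant volume).
W_total = 9768 + 0 = 9768 J.

W_total ≈ 9770 J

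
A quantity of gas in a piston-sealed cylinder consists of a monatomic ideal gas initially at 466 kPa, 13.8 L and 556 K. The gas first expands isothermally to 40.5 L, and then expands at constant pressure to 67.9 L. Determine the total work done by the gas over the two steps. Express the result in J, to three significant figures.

Step 1 (isothermal): W = P₁V₁ ln(V₂/V₁) = (6431) ln(40.5/13.8) = 6924 J.
After step 1: P = 158.8 kPa, V = 40.5 L, T = 556 K.
Step 2 (isobaric): W = PΔV = (158.8 kPa)(67.9 − 40.5 L) = 4351 J.
W_total = 6924 + 4351 = 11274 J.

W_total ≈ 11300 J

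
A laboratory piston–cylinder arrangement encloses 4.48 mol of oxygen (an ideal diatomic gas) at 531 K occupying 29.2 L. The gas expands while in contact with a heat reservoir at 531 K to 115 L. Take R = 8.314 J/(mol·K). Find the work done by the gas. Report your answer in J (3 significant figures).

Isothermal: W = nRT ln(V₂/V₁).
W = (4.48)(8.314)(531) × ln(115/29.2)
  = 19778 × 1.371
W_by_gas = 27111 J.

W ≈ 27100 J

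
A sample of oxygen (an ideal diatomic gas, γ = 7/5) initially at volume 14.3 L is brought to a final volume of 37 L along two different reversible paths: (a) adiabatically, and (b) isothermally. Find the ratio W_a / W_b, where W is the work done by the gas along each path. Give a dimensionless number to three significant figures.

W_a / W_b ≈ 0.832

Path (a) adiabatic: W = P₁V₁(1 − (V₁/V₂)^(γ−1))/(γ−1) → W_a/(P₁V₁) = 0.7908.
Path (b) isothermal: W = P₁V₁ ln(V₂/V₁) → W_b/(P₁V₁) = 0.9507.
W_a / W_b = 0.7908 / 0.9507 = 0.8318.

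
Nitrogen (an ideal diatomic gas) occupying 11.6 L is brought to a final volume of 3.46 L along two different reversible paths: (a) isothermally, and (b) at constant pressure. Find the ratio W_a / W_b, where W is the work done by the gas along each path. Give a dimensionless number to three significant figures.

W_a / W_b ≈ 1.72

Path (a) isothermal: W = P₁V₁ ln(V₂/V₁) → W_a/(P₁V₁) = -1.21.
Path (b) isobaric: W = P₁(V₂ − V₁) → W_b/(P₁V₁) = -0.7017.
W_a / W_b = -1.21 / -0.7017 = 1.724.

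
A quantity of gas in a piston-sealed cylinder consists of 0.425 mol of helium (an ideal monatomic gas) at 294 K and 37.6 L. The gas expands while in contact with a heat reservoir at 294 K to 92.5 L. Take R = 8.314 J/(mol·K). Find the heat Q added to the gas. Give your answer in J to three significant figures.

Q ≈ 935 J

Isothermal ⇒ ΔU = 0, so Q = W = nRT ln(V₂/V₁).
Q = (0.425)(8.314)(294) ln(92.5/37.6) = 1039 × 0.9002 = 935.2 J.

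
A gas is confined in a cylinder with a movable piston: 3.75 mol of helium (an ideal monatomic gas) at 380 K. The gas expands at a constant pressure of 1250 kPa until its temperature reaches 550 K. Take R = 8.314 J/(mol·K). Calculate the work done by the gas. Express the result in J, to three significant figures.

W ≈ 5300 J

Isobaric: W = P ΔV = nR ΔT.
W = (3.75)(8.314)(550 − 380) = 5300 J.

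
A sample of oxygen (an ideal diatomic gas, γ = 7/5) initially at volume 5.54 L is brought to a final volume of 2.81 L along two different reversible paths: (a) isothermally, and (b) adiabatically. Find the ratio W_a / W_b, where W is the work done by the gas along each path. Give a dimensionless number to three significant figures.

Path (a) isothermal: W = P₁V₁ ln(V₂/V₁) → W_a/(P₁V₁) = -0.6788.
Path (b) adiabatic: W = P₁V₁(1 − (V₁/V₂)^(γ−1))/(γ−1) → W_b/(P₁V₁) = -0.7799.
W_a / W_b = -0.6788 / -0.7799 = 0.8704.

W_a / W_b ≈ 0.870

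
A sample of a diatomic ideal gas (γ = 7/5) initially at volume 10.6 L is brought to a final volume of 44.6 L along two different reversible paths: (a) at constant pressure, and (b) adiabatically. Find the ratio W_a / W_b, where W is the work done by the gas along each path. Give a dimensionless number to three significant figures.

Path (a) isobaric: W = P₁(V₂ − V₁) → W_a/(P₁V₁) = 3.208.
Path (b) adiabatic: W = P₁V₁(1 − (V₁/V₂)^(γ−1))/(γ−1) → W_b/(P₁V₁) = 1.093.
W_a / W_b = 3.208 / 1.093 = 2.935.

W_a / W_b ≈ 2.93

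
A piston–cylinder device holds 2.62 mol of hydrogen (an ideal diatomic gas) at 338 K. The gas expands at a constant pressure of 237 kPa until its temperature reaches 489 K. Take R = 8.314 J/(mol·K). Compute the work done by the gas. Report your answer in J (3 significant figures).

Isobaric: W = P ΔV = nR ΔT.
W = (2.62)(8.314)(489 − 338) = 3289 J.

W ≈ 3290 J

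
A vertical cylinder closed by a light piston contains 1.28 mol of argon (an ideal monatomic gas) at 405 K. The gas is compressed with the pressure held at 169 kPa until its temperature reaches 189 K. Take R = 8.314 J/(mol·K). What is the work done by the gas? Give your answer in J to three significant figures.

W ≈ -2300 J

Isobaric: W = P ΔV = nR ΔT.
W = (1.28)(8.314)(189 − 405) = -2299 J.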